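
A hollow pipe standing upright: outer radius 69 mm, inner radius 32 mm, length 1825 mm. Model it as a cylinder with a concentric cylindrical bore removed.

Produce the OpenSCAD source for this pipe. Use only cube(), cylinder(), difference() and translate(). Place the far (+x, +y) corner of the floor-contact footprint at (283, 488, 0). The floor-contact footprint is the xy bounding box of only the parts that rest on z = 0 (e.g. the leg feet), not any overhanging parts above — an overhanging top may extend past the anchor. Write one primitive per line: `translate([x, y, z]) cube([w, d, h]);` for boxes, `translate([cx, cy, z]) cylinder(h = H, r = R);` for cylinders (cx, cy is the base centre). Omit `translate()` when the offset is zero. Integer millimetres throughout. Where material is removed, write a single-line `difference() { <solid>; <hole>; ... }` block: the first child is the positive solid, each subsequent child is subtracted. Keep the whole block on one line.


difference() { translate([214, 419, 0]) cylinder(h = 1825, r = 69); translate([214, 419, 0]) cylinder(h = 1825, r = 32); }


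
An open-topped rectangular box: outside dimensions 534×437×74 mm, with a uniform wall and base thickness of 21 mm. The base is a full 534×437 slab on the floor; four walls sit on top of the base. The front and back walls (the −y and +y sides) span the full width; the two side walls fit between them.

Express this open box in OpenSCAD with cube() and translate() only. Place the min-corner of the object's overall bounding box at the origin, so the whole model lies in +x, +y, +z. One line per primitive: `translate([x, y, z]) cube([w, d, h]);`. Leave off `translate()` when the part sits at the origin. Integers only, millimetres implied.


cube([534, 437, 21]);
translate([0, 0, 21]) cube([534, 21, 53]);
translate([0, 416, 21]) cube([534, 21, 53]);
translate([0, 21, 21]) cube([21, 395, 53]);
translate([513, 21, 21]) cube([21, 395, 53]);


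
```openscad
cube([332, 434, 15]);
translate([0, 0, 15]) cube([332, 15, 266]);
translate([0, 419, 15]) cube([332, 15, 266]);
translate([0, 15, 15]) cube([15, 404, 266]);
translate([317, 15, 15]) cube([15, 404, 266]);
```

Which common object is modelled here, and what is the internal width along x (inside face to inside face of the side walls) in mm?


An open box. The internal width is 302 mm.

A 332×434 base slab with four walls standing on it — an open box. The base is 332 mm wide and the walls are 15 mm thick, so the internal width is 332 − 2 × 15 = 302 mm.


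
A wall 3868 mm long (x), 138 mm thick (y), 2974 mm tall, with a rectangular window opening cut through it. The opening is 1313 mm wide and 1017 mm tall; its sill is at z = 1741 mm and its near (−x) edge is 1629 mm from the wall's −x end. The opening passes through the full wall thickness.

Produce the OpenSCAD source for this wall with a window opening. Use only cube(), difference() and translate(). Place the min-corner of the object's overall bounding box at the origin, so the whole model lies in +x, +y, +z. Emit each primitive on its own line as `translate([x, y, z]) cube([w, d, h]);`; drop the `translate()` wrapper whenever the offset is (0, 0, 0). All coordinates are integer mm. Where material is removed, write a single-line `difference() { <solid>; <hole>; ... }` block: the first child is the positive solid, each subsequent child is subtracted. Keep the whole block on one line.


difference() { cube([3868, 138, 2974]); translate([1629, 0, 1741]) cube([1313, 138, 1017]); }


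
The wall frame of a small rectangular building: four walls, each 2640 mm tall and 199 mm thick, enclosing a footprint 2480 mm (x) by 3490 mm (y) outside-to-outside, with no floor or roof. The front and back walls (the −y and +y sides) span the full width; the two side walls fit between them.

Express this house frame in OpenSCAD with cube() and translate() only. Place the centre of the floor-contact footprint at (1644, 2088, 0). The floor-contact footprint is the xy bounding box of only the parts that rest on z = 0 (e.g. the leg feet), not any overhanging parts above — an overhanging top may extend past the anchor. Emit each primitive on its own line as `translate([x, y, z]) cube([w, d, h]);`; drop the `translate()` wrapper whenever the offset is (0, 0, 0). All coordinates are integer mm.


translate([404, 343, 0]) cube([2480, 199, 2640]);
translate([404, 3634, 0]) cube([2480, 199, 2640]);
translate([404, 542, 0]) cube([199, 3092, 2640]);
translate([2685, 542, 0]) cube([199, 3092, 2640]);


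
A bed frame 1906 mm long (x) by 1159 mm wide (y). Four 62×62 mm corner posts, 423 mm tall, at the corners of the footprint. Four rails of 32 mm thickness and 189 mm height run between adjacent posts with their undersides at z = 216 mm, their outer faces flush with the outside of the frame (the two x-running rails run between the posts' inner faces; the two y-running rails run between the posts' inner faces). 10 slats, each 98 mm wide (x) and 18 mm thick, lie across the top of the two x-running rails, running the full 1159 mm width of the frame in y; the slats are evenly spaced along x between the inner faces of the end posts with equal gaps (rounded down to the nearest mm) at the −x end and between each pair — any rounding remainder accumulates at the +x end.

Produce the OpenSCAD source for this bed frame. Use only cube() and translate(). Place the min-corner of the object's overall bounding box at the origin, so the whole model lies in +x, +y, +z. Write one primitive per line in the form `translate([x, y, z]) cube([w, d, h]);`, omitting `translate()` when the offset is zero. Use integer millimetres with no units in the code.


cube([62, 62, 423]);
translate([0, 1097, 0]) cube([62, 62, 423]);
translate([1844, 0, 0]) cube([62, 62, 423]);
translate([1844, 1097, 0]) cube([62, 62, 423]);
translate([62, 0, 216]) cube([1782, 32, 189]);
translate([62, 1127, 216]) cube([1782, 32, 189]);
translate([0, 62, 216]) cube([32, 1035, 189]);
translate([1874, 62, 216]) cube([32, 1035, 189]);
translate([134, 0, 405]) cube([98, 1159, 18]);
translate([304, 0, 405]) cube([98, 1159, 18]);
translate([474, 0, 405]) cube([98, 1159, 18]);
translate([644, 0, 405]) cube([98, 1159, 18]);
translate([814, 0, 405]) cube([98, 1159, 18]);
translate([984, 0, 405]) cube([98, 1159, 18]);
translate([1154, 0, 405]) cube([98, 1159, 18]);
translate([1324, 0, 405]) cube([98, 1159, 18]);
translate([1494, 0, 405]) cube([98, 1159, 18]);
translate([1664, 0, 405]) cube([98, 1159, 18]);


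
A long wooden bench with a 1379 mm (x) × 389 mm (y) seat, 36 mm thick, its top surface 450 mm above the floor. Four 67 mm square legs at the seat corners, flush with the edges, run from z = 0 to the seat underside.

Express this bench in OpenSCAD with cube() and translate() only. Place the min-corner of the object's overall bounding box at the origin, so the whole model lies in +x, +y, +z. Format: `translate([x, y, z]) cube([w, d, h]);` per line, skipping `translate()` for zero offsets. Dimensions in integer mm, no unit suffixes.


// leg_h = 450 − 36 = 414
translate([0, 0, 414]) cube([1379, 389, 36]);
cube([67, 67, 414]);
translate([0, 322, 0]) cube([67, 67, 414]);
translate([1312, 0, 0]) cube([67, 67, 414]);
translate([1312, 322, 0]) cube([67, 67, 414]);


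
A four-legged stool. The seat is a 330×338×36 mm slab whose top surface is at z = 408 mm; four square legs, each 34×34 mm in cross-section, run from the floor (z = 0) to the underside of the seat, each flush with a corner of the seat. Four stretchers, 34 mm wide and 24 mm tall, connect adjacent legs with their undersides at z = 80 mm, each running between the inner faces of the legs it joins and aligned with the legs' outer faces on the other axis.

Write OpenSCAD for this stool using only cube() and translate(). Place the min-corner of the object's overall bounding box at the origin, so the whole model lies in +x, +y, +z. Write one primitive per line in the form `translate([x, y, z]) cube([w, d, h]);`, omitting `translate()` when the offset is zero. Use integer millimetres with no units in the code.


translate([0, 0, 372]) cube([330, 338, 36]);
cube([34, 34, 372]);
translate([296, 0, 0]) cube([34, 34, 372]);
translate([0, 304, 0]) cube([34, 34, 372]);
translate([296, 304, 0]) cube([34, 34, 372]);
translate([34, 0, 80]) cube([262, 34, 24]);
translate([34, 304, 80]) cube([262, 34, 24]);
translate([0, 34, 80]) cube([34, 270, 24]);
translate([296, 34, 80]) cube([34, 270, 24]);


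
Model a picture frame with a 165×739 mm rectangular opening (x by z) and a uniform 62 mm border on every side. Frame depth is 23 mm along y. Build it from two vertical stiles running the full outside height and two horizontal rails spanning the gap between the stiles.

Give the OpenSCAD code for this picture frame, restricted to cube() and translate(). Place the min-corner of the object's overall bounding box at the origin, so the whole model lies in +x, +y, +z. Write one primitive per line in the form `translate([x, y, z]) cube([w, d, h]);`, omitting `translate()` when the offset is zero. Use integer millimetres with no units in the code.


cube([62, 23, 863]);
translate([227, 0, 0]) cube([62, 23, 863]);
translate([62, 0, 0]) cube([165, 23, 62]);
translate([62, 0, 801]) cube([165, 23, 62]);


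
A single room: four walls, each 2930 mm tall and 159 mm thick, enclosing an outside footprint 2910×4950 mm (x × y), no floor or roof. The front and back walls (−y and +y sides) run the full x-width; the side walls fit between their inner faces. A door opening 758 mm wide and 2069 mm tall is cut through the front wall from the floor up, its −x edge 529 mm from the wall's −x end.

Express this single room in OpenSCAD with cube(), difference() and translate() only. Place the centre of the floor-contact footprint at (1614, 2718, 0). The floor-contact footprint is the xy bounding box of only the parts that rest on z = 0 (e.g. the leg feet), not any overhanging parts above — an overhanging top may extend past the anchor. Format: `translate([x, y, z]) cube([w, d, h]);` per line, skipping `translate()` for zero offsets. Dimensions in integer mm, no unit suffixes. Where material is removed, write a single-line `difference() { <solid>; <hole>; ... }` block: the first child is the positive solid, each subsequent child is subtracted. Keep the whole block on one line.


difference() { translate([159, 243, 0]) cube([2910, 159, 2930]); translate([688, 243, 0]) cube([758, 159, 2069]); }
translate([159, 5034, 0]) cube([2910, 159, 2930]);
translate([159, 402, 0]) cube([159, 4632, 2930]);
translate([2910, 402, 0]) cube([159, 4632, 2930]);


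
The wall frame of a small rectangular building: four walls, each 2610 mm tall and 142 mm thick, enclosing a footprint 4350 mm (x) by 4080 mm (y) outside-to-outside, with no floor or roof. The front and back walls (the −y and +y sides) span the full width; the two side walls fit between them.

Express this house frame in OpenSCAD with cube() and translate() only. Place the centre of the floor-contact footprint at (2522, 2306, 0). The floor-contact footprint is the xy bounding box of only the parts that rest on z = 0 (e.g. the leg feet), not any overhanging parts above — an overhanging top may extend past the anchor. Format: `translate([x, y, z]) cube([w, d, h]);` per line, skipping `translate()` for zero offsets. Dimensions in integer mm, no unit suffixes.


translate([347, 266, 0]) cube([4350, 142, 2610]);
translate([347, 4204, 0]) cube([4350, 142, 2610]);
translate([347, 408, 0]) cube([142, 3796, 2610]);
translate([4555, 408, 0]) cube([142, 3796, 2610]);


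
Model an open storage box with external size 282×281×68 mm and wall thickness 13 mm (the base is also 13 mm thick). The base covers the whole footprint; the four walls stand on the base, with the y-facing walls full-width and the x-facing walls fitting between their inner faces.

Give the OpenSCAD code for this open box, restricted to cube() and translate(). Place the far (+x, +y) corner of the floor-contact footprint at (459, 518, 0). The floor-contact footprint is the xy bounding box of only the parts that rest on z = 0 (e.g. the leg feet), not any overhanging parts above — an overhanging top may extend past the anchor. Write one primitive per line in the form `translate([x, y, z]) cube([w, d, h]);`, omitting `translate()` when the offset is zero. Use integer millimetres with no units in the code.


translate([177, 237, 0]) cube([282, 281, 13]);
translate([177, 237, 13]) cube([282, 13, 55]);
translate([177, 505, 13]) cube([282, 13, 55]);
translate([177, 250, 13]) cube([13, 255, 55]);
translate([446, 250, 13]) cube([13, 255, 55]);


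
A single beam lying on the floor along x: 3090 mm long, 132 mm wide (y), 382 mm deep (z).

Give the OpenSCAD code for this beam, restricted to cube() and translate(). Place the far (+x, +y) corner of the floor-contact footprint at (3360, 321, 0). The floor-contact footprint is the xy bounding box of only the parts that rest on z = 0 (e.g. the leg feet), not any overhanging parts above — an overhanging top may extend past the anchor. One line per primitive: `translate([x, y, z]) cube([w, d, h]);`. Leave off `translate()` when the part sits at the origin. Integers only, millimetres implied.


translate([270, 189, 0]) cube([3090, 132, 382]);


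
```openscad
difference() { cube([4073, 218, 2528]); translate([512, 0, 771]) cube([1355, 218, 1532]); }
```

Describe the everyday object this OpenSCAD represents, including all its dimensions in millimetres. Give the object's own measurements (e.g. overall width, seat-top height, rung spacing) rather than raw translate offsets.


A wall 4073 mm long (x), 218 mm thick (y), 2528 mm tall, with a rectangular window opening cut through it. The opening is 1355 mm wide and 1532 mm tall; its sill is at z = 771 mm and its near (−x) edge is 512 mm from the wall's −x end. The opening passes through the full wall thickness.


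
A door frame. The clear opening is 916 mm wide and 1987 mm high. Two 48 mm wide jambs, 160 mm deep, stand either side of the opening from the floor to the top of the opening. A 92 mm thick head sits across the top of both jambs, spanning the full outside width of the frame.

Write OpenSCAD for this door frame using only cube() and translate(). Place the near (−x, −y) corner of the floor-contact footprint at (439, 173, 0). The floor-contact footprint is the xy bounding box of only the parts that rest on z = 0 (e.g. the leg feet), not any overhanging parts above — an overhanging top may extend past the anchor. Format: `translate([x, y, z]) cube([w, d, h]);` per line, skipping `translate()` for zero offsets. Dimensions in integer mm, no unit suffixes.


translate([439, 173, 0]) cube([48, 160, 1987]);
translate([1403, 173, 0]) cube([48, 160, 1987]);
translate([439, 173, 1987]) cube([1012, 160, 92]);


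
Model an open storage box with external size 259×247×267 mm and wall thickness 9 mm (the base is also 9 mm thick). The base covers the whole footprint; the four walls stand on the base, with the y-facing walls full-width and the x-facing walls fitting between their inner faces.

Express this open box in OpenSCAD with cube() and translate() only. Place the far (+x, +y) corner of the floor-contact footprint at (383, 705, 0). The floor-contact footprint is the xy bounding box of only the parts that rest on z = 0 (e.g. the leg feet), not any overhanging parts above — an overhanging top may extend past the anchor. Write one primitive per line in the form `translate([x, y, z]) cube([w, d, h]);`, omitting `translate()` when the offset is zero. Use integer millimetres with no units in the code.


translate([124, 458, 0]) cube([259, 247, 9]);
translate([124, 458, 9]) cube([259, 9, 258]);
translate([124, 696, 9]) cube([259, 9, 258]);
translate([124, 467, 9]) cube([9, 229, 258]);
translate([374, 467, 9]) cube([9, 229, 258]);


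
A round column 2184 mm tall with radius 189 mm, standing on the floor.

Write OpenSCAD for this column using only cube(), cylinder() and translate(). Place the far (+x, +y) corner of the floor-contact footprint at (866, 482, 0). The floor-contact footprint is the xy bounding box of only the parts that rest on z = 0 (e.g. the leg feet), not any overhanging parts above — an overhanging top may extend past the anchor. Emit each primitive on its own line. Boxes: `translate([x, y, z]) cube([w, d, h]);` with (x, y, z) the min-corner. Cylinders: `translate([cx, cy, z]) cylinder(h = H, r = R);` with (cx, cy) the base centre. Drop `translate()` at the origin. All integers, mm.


translate([677, 293, 0]) cylinder(h = 2184, r = 189);


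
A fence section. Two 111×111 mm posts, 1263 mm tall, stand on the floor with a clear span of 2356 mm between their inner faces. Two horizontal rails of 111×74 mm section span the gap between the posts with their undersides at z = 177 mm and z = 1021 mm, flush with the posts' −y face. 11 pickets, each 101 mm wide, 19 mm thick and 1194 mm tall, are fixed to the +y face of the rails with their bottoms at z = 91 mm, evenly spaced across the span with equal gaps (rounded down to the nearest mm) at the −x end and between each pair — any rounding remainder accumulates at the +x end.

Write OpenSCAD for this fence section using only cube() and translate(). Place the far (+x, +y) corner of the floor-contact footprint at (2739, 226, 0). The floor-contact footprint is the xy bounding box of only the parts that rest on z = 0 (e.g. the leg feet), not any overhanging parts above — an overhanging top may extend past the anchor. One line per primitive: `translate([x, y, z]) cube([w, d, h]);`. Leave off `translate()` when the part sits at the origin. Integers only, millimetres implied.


translate([161, 115, 0]) cube([111, 111, 1263]);
translate([2628, 115, 0]) cube([111, 111, 1263]);
translate([272, 115, 177]) cube([2356, 111, 74]);
translate([272, 115, 1021]) cube([2356, 111, 74]);
translate([375, 226, 91]) cube([101, 19, 1194]);
translate([579, 226, 91]) cube([101, 19, 1194]);
translate([783, 226, 91]) cube([101, 19, 1194]);
translate([987, 226, 91]) cube([101, 19, 1194]);
translate([1191, 226, 91]) cube([101, 19, 1194]);
translate([1395, 226, 91]) cube([101, 19, 1194]);
translate([1599, 226, 91]) cube([101, 19, 1194]);
translate([1803, 226, 91]) cube([101, 19, 1194]);
translate([2007, 226, 91]) cube([101, 19, 1194]);
translate([2211, 226, 91]) cube([101, 19, 1194]);
translate([2415, 226, 91]) cube([101, 19, 1194]);


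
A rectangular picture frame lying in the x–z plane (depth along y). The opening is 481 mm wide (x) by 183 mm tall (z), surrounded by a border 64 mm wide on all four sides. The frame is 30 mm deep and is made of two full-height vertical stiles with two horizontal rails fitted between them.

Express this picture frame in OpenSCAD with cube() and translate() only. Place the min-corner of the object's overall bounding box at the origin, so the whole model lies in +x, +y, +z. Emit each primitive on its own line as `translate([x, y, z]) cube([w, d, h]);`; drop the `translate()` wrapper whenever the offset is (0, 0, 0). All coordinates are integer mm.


cube([64, 30, 311]);
translate([545, 0, 0]) cube([64, 30, 311]);
translate([64, 0, 0]) cube([481, 30, 64]);
translate([64, 0, 247]) cube([481, 30, 64]);


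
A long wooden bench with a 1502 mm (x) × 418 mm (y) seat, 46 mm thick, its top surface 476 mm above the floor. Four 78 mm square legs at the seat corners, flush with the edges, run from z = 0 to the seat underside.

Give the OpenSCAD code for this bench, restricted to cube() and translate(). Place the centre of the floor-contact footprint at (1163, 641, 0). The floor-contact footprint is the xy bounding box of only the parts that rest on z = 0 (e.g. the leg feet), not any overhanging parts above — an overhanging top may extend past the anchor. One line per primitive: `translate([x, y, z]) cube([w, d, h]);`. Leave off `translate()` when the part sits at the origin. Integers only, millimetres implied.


translate([412, 432, 430]) cube([1502, 418, 46]);
translate([412, 432, 0]) cube([78, 78, 430]);
translate([412, 772, 0]) cube([78, 78, 430]);
translate([1836, 432, 0]) cube([78, 78, 430]);
translate([1836, 772, 0]) cube([78, 78, 430]);


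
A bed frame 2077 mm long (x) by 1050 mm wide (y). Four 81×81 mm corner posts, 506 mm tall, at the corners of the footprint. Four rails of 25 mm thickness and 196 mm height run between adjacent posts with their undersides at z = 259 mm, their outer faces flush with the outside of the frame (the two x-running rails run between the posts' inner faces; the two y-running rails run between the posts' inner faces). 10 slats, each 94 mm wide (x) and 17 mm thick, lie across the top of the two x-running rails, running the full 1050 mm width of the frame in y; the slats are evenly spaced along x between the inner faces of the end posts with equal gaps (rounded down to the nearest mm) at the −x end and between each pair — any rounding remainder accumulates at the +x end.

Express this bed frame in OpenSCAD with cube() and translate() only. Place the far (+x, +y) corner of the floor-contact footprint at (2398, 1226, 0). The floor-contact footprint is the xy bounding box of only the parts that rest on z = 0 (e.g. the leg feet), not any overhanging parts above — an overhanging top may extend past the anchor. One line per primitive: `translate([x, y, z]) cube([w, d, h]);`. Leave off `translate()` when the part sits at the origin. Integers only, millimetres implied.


translate([321, 176, 0]) cube([81, 81, 506]);
translate([321, 1145, 0]) cube([81, 81, 506]);
translate([2317, 176, 0]) cube([81, 81, 506]);
translate([2317, 1145, 0]) cube([81, 81, 506]);
translate([402, 176, 259]) cube([1915, 25, 196]);
translate([402, 1201, 259]) cube([1915, 25, 196]);
translate([321, 257, 259]) cube([25, 888, 196]);
translate([2373, 257, 259]) cube([25, 888, 196]);
translate([490, 176, 455]) cube([94, 1050, 17]);
translate([672, 176, 455]) cube([94, 1050, 17]);
translate([854, 176, 455]) cube([94, 1050, 17]);
translate([1036, 176, 455]) cube([94, 1050, 17]);
translate([1218, 176, 455]) cube([94, 1050, 17]);
translate([1400, 176, 455]) cube([94, 1050, 17]);
translate([1582, 176, 455]) cube([94, 1050, 17]);
translate([1764, 176, 455]) cube([94, 1050, 17]);
translate([1946, 176, 455]) cube([94, 1050, 17]);
translate([2128, 176, 455]) cube([94, 1050, 17]);


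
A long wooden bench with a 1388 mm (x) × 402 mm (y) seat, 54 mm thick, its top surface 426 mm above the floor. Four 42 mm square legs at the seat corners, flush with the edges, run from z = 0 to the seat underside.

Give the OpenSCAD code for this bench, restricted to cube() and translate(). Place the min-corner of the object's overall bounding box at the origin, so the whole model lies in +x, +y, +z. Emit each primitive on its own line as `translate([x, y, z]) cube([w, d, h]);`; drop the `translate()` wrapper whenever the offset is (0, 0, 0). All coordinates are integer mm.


translate([0, 0, 372]) cube([1388, 402, 54]);
cube([42, 42, 372]);
translate([0, 360, 0]) cube([42, 42, 372]);
translate([1346, 0, 0]) cube([42, 42, 372]);
translate([1346, 360, 0]) cube([42, 42, 372]);


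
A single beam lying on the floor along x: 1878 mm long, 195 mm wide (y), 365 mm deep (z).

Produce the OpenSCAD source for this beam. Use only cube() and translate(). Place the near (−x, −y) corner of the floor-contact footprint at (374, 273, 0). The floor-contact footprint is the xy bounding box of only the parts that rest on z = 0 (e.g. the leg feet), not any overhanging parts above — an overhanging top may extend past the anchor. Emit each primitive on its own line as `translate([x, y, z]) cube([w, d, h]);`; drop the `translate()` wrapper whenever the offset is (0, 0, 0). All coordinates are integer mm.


translate([374, 273, 0]) cube([1878, 195, 365]);


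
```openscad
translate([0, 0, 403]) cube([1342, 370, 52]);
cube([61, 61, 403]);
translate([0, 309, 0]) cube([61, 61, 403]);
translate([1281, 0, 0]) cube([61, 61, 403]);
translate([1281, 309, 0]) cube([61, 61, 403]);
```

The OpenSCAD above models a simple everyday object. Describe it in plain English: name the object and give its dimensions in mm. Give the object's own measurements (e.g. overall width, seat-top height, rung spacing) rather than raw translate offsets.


A long wooden bench with a 1342 mm (x) × 370 mm (y) seat, 52 mm thick, its top surface 455 mm above the floor. Four 61 mm square legs at the seat corners, flush with the edges, run from z = 0 to the seat underside.


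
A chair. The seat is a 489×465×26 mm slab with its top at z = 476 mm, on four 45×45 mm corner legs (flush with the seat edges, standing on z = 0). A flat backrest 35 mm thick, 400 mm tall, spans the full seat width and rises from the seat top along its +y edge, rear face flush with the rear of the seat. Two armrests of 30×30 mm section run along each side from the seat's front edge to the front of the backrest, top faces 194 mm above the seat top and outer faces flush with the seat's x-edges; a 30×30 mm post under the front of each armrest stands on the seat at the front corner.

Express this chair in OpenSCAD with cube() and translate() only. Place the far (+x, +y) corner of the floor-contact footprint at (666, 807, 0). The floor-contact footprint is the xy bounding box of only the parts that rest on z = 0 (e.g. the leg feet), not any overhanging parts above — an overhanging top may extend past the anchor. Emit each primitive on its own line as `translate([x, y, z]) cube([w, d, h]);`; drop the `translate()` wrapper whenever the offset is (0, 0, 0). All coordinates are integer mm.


translate([177, 342, 450]) cube([489, 465, 26]);
translate([177, 342, 0]) cube([45, 45, 450]);
translate([621, 342, 0]) cube([45, 45, 450]);
translate([177, 762, 0]) cube([45, 45, 450]);
translate([621, 762, 0]) cube([45, 45, 450]);
translate([177, 772, 476]) cube([489, 35, 400]);
translate([177, 342, 640]) cube([30, 430, 30]);
translate([636, 342, 640]) cube([30, 430, 30]);
translate([177, 342, 476]) cube([30, 30, 164]);
translate([636, 342, 476]) cube([30, 30, 164]);


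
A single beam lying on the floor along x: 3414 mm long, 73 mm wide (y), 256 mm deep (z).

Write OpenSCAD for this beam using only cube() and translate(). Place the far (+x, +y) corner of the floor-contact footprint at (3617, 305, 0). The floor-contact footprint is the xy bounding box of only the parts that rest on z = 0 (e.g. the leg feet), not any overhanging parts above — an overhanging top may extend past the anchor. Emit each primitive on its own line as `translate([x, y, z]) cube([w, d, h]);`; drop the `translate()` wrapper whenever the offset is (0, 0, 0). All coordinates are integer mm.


translate([203, 232, 0]) cube([3414, 73, 256]);


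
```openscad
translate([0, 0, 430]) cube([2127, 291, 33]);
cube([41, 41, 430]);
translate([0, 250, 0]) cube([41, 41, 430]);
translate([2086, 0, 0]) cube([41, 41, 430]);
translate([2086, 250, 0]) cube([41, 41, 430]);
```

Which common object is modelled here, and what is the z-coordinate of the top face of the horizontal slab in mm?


A bench. The seat-top height is 463 mm.

A long slab on four corner posts — a bench. The slab sits at z = 430 with thickness 33, so the top is 430 + 33 = 463 mm.


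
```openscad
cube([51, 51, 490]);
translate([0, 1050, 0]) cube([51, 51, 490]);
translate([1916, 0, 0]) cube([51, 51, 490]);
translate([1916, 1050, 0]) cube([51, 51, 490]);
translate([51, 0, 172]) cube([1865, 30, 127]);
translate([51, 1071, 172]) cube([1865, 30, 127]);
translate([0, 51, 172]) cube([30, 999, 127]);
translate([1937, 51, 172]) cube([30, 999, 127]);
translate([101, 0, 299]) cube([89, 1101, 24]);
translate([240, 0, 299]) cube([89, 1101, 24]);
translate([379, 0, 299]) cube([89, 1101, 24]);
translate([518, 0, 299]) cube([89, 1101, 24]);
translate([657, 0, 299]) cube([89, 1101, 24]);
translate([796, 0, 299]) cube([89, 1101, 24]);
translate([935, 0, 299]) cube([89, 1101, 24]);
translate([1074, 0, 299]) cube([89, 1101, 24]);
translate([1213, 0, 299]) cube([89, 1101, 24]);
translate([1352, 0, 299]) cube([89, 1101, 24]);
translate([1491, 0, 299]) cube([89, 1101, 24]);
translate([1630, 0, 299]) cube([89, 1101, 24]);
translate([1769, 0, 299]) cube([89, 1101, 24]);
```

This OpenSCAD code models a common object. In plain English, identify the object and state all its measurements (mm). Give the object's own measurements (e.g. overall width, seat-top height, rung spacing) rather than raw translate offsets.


A bed frame 1967 mm long (x) by 1101 mm wide (y). Four 51×51 mm corner posts, 490 mm tall, at the corners of the footprint. Four rails of 30 mm thickness and 127 mm height run between adjacent posts with their undersides at z = 172 mm, their outer faces flush with the outside of the frame (the two x-running rails run between the posts' inner faces; the two y-running rails run between the posts' inner faces). 13 slats, each 89 mm wide (x) and 24 mm thick, lie across the top of the two x-running rails, running the full 1101 mm width of the frame in y; along x they sit between the end posts with a 50 mm gap after the −x posts and between neighbouring slats, leaving 58 mm before the +x posts.


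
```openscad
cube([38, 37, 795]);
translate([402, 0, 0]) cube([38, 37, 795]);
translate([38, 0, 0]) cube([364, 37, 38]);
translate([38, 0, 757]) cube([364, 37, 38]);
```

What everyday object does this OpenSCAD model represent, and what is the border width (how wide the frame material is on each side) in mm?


A picture frame. The border width is 38 mm.

Four thin pieces enclosing a rectangular opening — a picture frame. The two full-height stiles are 795 mm tall; the top rail sits at z = 757 and is 38 mm tall, so the border above the opening is 795 − 757 = 38 mm, matching the stile x-width.


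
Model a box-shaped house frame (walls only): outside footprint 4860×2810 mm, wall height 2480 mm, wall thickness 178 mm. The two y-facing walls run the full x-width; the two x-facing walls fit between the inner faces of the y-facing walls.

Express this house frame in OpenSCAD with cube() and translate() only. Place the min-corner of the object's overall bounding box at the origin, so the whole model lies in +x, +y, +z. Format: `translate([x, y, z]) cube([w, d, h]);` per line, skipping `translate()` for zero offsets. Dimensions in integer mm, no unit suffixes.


cube([4860, 178, 2480]);
translate([0, 2632, 0]) cube([4860, 178, 2480]);
translate([0, 178, 0]) cube([178, 2454, 2480]);
translate([4682, 178, 0]) cube([178, 2454, 2480]);


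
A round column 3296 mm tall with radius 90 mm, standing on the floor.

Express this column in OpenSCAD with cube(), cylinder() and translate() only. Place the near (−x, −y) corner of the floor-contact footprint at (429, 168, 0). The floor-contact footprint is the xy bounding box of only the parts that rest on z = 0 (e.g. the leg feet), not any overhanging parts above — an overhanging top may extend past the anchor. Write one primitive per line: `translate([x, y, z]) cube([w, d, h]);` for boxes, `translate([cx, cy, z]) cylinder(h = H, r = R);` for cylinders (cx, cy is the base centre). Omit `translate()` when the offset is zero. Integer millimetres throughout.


translate([519, 258, 0]) cylinder(h = 3296, r = 90);


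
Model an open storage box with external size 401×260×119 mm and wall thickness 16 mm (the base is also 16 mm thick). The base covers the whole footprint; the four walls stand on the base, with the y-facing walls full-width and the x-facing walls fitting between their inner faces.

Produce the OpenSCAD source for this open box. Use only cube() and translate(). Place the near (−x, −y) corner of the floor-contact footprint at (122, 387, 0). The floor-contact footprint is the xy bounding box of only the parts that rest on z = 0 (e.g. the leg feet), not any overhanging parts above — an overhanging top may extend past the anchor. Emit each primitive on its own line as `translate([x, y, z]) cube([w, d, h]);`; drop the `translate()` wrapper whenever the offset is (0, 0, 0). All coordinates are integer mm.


translate([122, 387, 0]) cube([401, 260, 16]);
translate([122, 387, 16]) cube([401, 16, 103]);
translate([122, 631, 16]) cube([401, 16, 103]);
translate([122, 403, 16]) cube([16, 228, 103]);
translate([507, 403, 16]) cube([16, 228, 103]);


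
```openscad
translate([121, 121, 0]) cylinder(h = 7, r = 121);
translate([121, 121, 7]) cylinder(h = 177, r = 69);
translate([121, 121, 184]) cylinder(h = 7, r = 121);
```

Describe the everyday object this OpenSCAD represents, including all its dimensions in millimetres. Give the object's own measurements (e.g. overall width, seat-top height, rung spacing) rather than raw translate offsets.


A spool: two coaxial disc flanges of radius 121 mm and thickness 7 mm, joined by a core cylinder of radius 69 mm and height 177 mm. The lower flange rests on z = 0 and the three cylinders share a vertical axis.


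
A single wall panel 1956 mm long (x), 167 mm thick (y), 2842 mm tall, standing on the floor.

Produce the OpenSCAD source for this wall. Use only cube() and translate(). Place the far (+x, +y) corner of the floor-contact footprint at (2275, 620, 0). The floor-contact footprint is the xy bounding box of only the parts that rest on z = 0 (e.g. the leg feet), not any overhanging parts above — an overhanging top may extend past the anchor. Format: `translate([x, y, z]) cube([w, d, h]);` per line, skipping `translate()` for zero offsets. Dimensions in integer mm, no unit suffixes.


translate([319, 453, 0]) cube([1956, 167, 2842]);


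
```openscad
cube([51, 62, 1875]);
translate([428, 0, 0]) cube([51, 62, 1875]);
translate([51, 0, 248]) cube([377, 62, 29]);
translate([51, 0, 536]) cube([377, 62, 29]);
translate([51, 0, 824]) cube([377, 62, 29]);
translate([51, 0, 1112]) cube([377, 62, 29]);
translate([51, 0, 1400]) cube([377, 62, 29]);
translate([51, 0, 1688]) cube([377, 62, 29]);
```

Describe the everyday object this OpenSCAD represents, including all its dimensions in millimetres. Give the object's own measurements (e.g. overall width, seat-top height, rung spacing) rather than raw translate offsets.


A straight ladder. Two 51×62 mm vertical rails, 1875 mm tall, stand 479 mm apart (outside-to-outside) with their front faces coplanar on the −y side. 6 rungs, each 62 mm deep and 29 mm tall, span between the inner faces of the rails, front faces flush with the rails. The lowest rung's underside is at z = 248 mm and rungs are spaced 288 mm apart (underside to underside).


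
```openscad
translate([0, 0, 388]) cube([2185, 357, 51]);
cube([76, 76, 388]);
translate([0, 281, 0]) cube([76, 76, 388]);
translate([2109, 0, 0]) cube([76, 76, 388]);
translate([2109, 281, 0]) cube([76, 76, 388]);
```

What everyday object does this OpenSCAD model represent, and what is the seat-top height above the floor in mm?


A bench. The seat-top height is 439 mm.

A long slab on four corner posts — a bench. The slab sits at z = 388 with thickness 51, so the top is 388 + 51 = 439 mm.


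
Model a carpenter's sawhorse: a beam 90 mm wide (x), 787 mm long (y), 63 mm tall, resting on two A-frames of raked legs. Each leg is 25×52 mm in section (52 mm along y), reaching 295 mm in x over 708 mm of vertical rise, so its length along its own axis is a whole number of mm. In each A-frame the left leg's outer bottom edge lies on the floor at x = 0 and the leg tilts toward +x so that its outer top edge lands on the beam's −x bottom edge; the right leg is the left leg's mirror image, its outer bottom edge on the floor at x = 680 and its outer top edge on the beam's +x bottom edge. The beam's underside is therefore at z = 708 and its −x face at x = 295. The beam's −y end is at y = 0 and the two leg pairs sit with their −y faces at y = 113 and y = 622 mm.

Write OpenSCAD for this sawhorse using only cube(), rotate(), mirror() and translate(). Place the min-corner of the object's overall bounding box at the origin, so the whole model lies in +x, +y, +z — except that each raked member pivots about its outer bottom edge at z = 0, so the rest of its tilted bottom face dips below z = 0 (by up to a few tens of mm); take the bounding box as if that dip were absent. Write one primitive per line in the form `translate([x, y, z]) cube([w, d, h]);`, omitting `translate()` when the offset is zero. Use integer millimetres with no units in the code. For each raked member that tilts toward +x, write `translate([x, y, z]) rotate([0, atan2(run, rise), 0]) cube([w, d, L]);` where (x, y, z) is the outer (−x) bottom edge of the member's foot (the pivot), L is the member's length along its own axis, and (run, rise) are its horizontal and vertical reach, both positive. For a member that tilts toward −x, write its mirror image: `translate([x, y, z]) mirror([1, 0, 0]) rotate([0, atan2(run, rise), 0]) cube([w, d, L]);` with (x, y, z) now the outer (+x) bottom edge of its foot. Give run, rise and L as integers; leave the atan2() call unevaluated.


translate([295, 0, 708]) cube([90, 787, 63]);
translate([0, 113, 0]) rotate([0, atan2(295, 708), 0]) cube([25, 52, 767]);
translate([680, 113, 0]) mirror([1, 0, 0]) rotate([0, atan2(295, 708), 0]) cube([25, 52, 767]);
translate([0, 622, 0]) rotate([0, atan2(295, 708), 0]) cube([25, 52, 767]);
translate([680, 622, 0]) mirror([1, 0, 0]) rotate([0, atan2(295, 708), 0]) cube([25, 52, 767]);


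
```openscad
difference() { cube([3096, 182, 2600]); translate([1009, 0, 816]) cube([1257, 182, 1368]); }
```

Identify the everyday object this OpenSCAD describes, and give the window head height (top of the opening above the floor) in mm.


A wall with a window opening. The window head height is 2184 mm.

A wall with a rectangular opening subtracted — a window. Sill at z = 816, opening 1368 mm tall, so the head is at 816 + 1368 = 2184 mm.


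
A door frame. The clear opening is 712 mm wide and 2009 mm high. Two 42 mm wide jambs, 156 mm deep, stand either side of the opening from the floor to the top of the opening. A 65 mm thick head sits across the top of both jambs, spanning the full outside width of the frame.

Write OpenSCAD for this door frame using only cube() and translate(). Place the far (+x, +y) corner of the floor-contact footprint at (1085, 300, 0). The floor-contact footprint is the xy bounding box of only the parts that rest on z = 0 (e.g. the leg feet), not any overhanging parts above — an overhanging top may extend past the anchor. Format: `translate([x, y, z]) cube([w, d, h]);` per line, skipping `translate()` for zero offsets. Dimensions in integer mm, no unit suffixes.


translate([289, 144, 0]) cube([42, 156, 2009]);
translate([1043, 144, 0]) cube([42, 156, 2009]);
translate([289, 144, 2009]) cube([796, 156, 65]);


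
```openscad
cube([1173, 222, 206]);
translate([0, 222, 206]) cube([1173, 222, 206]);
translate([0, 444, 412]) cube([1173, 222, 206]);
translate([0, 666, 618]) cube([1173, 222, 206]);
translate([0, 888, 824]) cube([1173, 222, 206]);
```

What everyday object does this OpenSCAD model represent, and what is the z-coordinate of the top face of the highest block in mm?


A staircase. The total rise is 1030 mm.

5 identical blocks, each offset up and back from the previous — a staircase. Each step is 206 mm tall and there are 5 of them, so the total rise is 5 × 206 = 1030 mm.


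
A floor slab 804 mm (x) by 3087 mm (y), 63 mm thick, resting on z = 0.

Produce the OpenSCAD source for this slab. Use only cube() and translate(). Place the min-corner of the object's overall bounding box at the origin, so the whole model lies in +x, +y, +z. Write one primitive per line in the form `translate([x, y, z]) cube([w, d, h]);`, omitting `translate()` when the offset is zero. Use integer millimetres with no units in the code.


cube([804, 3087, 63]);


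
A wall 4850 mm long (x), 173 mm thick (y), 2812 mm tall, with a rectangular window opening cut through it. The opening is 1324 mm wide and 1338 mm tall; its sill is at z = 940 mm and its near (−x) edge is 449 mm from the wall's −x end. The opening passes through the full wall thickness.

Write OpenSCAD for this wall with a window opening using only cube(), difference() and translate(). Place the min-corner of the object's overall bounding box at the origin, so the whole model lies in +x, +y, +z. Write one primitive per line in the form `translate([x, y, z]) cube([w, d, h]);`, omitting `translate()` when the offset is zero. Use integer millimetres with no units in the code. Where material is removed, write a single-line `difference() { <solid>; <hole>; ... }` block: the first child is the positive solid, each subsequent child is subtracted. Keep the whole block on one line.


difference() { cube([4850, 173, 2812]); translate([449, 0, 940]) cube([1324, 173, 1338]); }
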